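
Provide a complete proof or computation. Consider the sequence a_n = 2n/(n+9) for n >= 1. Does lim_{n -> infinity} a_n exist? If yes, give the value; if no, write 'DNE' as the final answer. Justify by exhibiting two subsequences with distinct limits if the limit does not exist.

Examine the behaviour of a_n along subsequences.
Even-n subsequence a_{2k} = 2(2k)/(2k+9) -> 2. Odd-n subsequence a_{2k+1} = 2(2k+1)/(2k+10) -> 2. Both tend to 2, which suggests the limit is 2; verify directly.
|a_n - 2| = |2n - 2(n+9)| / (n+9) = 18/(n+9) < 18/n for every n >= 1.
Given epsilon > 0, choose a positive integer N > 18/epsilon. Then for all n >= N, |a_n - 2| < 18/n <= 18/N < epsilon.
So by the definition of the limit, lim a_n exists and equals 2.

2


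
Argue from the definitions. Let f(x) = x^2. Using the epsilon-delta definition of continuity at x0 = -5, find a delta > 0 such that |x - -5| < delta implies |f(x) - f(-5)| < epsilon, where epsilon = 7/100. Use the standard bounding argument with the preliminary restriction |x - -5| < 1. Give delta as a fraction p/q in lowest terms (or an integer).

Factor: |x^2 - (-5)^2| = |x - -5| * |x + -5|.
Impose |x - -5| < 1 first. Then |x + -5| = |(x - -5) + 2*(-5)| <= |x - -5| + 2*|-5| < 1 + 10 = 11.
So |x^2 - (-5)^2| < delta * 11.
We need delta * 11 <= 7/100, i.e. delta <= 7/100/11 = 7/1100.
Since 7/1100 < 1, this is tighter than 1; take delta = 7/1100.
So delta = 7/1100 works.

7/1100


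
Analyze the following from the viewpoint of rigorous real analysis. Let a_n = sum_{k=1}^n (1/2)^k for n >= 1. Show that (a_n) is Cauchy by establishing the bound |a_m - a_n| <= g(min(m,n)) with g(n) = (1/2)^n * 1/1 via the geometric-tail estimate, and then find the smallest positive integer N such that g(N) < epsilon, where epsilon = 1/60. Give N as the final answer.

For m > n >= 1: |a_m - a_n| = sum_{k=n+1}^m (1/2)^k < sum_{k=n+1}^infinity (1/2)^k = (1/2)^(n+1) / (1 - 1/2) = (1/2)^n * (1/2) * (2/1) = (1/2)^n * 1/1.
So g(n) = (1/2)^n / 1. Since g(n) -> 0, (a_n) is Cauchy.
Now solve g(N) < 1/60: (1/2)^N / 1 < 1/60 <=> 2^N > 1 / (1 * 1/60) = 60.
Check powers of 2: 2^5 = 32 <= 60, 2^6 = 64 > 60.
So the smallest such N is 6. Check: g(6) = 1/(1 * 64) = 1/64 < 1/60.

6


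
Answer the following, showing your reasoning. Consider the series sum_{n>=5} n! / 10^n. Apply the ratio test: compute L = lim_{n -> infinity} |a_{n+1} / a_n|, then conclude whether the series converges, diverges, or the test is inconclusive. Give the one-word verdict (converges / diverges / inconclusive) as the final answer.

Let a_n denote the general term. Form the ratio a_{n+1}/a_n and simplify:
a_{n+1}/a_n = n/10 + 1/10
Take the limit as n -> infinity: L = infinity.
Since L = infinity > 1 (or L = infinity), the ratio test implies the series diverges.

diverges


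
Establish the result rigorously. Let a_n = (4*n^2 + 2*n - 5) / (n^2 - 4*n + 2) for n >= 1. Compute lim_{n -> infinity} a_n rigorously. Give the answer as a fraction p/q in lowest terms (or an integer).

Divide numerator and denominator by n^2, the highest power:
numerator / n^2 = 4 + 2/n - 5/n^2
denominator / n^2 = 1 - 4/n + 2/n^2
As n -> infinity, all terms of the form c/n^k (k >= 1) tend to 0.
So numerator / n^2 -> 4 and denominator / n^2 -> 1.
Therefore lim a_n = 4.

4


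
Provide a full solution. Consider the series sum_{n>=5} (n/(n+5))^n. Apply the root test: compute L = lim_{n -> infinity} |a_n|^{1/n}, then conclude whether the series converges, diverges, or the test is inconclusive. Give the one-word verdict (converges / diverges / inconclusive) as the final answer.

Let a_n denote the general term. Form |a_n|^(1/n) and simplify:
|a_n|^(1/n) = n/(n + 5)
Take the limit as n -> infinity: L = 1.
Since L = 1, the root test is inconclusive. (In fact a_n = (n/(n+5))^n -> e^(-5) != 0, so the nth-term test shows divergence; but the root test itself gives no conclusion.)

inconclusive


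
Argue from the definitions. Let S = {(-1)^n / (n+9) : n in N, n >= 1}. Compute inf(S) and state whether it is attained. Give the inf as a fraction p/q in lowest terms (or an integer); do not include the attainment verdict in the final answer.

Analysis:
- Values: -1/10, 1/11, -1/12, 1/13, -1/14, ...
- Positive terms (even n): 1/(2+9), 1/(4+9), ... decreasing -> max = 1/11 (n=2).
- Negative terms (odd n): -1/(1+9), -1/(3+9), ... increasing -> min = -1/10 (n=1).
- So sup = 1/11 (attained at n=2); inf = -1/10 (attained at n=1).
Conclusion: inf(S) = -1/10, attained in S.

-1/10


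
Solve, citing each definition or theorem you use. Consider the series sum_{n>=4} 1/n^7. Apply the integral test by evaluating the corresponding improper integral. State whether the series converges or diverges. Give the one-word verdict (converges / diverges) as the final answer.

Let f(x) = x^(-7). Then f is positive, continuous, and decreasing on [4, infinity), so the integral test applies.
Compute the improper integral int_{4}^infinity f(x) dx:
  antiderivative F(x) = -1/(6*x^6).
  As x -> infinity, F(x) -> 0 (since p = 7 > 1).
  So int = F(infinity) - F(4) = 0 - (-1/24576) = 1/24576.
  Finite, so by the integral test, the series converges.

converges


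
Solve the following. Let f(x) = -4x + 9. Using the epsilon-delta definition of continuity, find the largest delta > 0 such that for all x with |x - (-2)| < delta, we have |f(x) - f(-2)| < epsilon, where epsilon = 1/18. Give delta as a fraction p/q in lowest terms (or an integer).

We compute f(-2) = -4*(-2) + 9 = 17.
|f(x) - f(-2)| = |-4x + 9 - (17)| = |-4(x - (-2))| = 4|x - (-2)|.
We need 4|x - (-2)| < 1/18, i.e. |x - (-2)| < 1/18 / 4 = 1/72.
So any delta <= 1/72 works. Conversely, if delta > 1/72, then x = -2 + 1/72 satisfies |x - (-2)| = 1/72 < delta but |f(x) - f(-2)| = 4 * 1/72 = 1/18, which is not < 1/18; so no larger delta works.
Hence the largest such delta is 1/72.

1/72


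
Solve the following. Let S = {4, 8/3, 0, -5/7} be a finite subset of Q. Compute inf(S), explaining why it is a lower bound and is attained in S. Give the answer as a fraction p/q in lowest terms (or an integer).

S is finite, so inf(S) = min(S).
Sorted increasing:
-5/7, 0, 8/3, 4
The extremum is -5/7.
For every x in S, x >= -5/7. And -5/7 is in S, so it is attained.
Therefore inf(S) = -5/7.

-5/7


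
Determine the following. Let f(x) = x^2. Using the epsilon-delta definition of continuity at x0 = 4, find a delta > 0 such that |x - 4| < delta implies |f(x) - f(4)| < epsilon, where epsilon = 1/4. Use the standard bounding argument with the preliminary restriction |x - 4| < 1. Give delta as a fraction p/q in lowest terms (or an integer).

Factor: |x^2 - (4)^2| = |x - 4| * |x + 4|.
Impose |x - 4| < 1 first. Then |x + 4| = |(x - 4) + 2*(4)| <= |x - 4| + 2*|4| < 1 + 8 = 9.
So |x^2 - (4)^2| < delta * 9.
We need delta * 9 <= 1/4, i.e. delta <= 1/4/9 = 1/36.
Since 1/36 < 1, this is tighter than 1; take delta = 1/36.
So delta = 1/36 works.

1/36


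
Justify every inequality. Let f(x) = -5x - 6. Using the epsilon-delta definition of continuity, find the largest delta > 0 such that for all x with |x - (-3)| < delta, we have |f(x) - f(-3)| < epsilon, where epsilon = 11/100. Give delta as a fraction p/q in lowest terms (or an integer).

We compute f(-3) = -5*(-3) - 6 = 9.
|f(x) - f(-3)| = |-5x - 6 - (9)| = |-5(x - (-3))| = 5|x - (-3)|.
We need 5|x - (-3)| < 11/100, i.e. |x - (-3)| < 11/100 / 5 = 11/500.
So any delta <= 11/500 works. Conversely, if delta > 11/500, then x = -3 + 11/500 satisfies |x - (-3)| = 11/500 < delta but |f(x) - f(-3)| = 5 * 11/500 = 11/100, which is not < 11/100; so no larger delta works.
Hence the largest such delta is 11/500.

11/500


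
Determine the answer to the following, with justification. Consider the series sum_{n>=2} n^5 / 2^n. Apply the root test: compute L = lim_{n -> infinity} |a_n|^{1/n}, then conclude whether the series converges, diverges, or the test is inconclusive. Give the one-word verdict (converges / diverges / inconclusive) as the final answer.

Let a_n denote the general term. Form |a_n|^(1/n) and simplify:
|a_n|^(1/n) = n^(5/n)/2
Take the limit as n -> infinity: L = 1/2.
Since L = 1/2 < 1, the root test implies convergence.

converges


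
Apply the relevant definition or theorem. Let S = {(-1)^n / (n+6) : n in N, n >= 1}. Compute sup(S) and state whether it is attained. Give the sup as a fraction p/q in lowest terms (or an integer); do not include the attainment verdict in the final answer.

Analysis:
- Values: -1/7, 1/8, -1/9, 1/10, -1/11, ...
- Positive terms (even n): 1/(2+6), 1/(4+6), ... decreasing -> max = 1/8 (n=2).
- Negative terms (odd n): -1/(1+6), -1/(3+6), ... increasing -> min = -1/7 (n=1).
- So sup = 1/8 (attained at n=2); inf = -1/7 (attained at n=1).
Conclusion: sup(S) = 1/8, attained in S.

1/8


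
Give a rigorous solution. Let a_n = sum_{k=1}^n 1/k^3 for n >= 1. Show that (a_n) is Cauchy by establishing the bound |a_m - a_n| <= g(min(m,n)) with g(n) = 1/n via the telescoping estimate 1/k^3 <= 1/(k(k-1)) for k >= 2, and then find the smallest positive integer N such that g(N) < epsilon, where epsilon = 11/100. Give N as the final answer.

For m > n >= 1: |a_m - a_n| = sum_{k=n+1}^m 1/k^3.
Use 1/k^3 <= 1/(k(k-1)) = 1/(k-1) - 1/k for k >= 2 (which holds since k^3 >= k^2 >= k(k-1) for k >= 2):
sum_{k=n+1}^m 1/k^3 <= sum_{k=n+1}^m (1/(k-1) - 1/k) = 1/n - 1/m <= 1/n.
By symmetry the same bound holds with n,m swapped, so |a_m - a_n| <= 1/min(m,n) = g(min(m,n)). Since g(n) -> 0, (a_n) is Cauchy.
Now solve g(N) < 11/100: 1/N < 11/100 <=> N > 1/(11/100) = 100/11.
The smallest integer strictly greater than 100/11 is N = 10.
Check: g(10) = 1/10 < 11/100; g(9) = 1/9 >= 11/100. So N = 10.

10


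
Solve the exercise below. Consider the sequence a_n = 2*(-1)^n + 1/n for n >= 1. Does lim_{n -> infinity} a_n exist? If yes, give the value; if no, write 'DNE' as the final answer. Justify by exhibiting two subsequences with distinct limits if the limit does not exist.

Examine the behaviour of a_n along subsequences.
a_{2k} = 2 + 1/(2k) -> 2. a_{2k+1} = -2 + 1/(2k+1) -> -2.
Since these two subsequential limits are 2 and -2, distinct, the full sequence cannot converge (a convergent sequence has all subsequences tending to the same limit). So lim a_n does not exist.

DNE


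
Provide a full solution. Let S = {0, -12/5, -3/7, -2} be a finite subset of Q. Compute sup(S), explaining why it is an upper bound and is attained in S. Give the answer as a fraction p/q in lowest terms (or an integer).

S is finite, so sup(S) = max(S).
Sorted decreasing:
0, -3/7, -2, -12/5
The extremum is 0.
For every x in S, x <= 0. And 0 is in S, so it is attained.
Therefore sup(S) = 0.

0


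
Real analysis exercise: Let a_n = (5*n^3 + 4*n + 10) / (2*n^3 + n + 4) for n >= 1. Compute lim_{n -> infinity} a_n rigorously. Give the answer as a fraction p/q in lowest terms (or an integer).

Divide numerator and denominator by n^3, the highest power:
numerator / n^3 = 5 + 4/n^2 + 10/n^3
denominator / n^3 = 2 + n^(-2) + 4/n^3
As n -> infinity, all terms of the form c/n^k (k >= 1) tend to 0.
So numerator / n^3 -> 5 and denominator / n^3 -> 2.
Therefore lim a_n = 5/2.

5/2


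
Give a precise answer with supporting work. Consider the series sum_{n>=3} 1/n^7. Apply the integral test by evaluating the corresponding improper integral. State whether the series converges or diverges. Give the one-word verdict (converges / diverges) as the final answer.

Let f(x) = x^(-7). Then f is positive, continuous, and decreasing on [3, infinity), so the integral test applies.
Compute the improper integral int_{3}^infinity f(x) dx:
  antiderivative F(x) = -1/(6*x^6).
  As x -> infinity, F(x) -> 0 (since p = 7 > 1).
  So int = F(infinity) - F(3) = 0 - (-1/4374) = 1/4374.
  Finite, so by the integral test, the series converges.

converges


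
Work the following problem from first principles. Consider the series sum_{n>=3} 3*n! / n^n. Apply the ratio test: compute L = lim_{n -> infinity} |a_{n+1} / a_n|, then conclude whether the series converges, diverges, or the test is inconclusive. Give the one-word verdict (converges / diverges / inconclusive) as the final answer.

Let a_n denote the general term. Form the ratio a_{n+1}/a_n and simplify:
a_{n+1}/a_n = (n/(n + 1))^n
Take the limit as n -> infinity: L = exp(-1).
Since L = exp(-1) < 1, the ratio test implies the series converges.

converges


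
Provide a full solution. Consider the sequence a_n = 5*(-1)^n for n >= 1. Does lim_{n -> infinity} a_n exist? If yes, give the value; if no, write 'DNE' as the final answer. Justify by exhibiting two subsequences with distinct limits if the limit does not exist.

Examine the behaviour of a_n along subsequences.
Even-n subsequence a_{2k} = 5 -> 5. Odd-n subsequence a_{2k+1} = -5 -> -5.
Since these two subsequential limits are 5 and -5, distinct, the full sequence cannot converge (a convergent sequence has all subsequences tending to the same limit). So lim a_n does not exist.

DNE


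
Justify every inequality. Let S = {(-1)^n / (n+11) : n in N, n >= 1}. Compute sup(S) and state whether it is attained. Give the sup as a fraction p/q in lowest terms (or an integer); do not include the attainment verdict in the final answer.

Analysis:
- Values: -1/12, 1/13, -1/14, 1/15, -1/16, ...
- Positive terms (even n): 1/(2+11), 1/(4+11), ... decreasing -> max = 1/13 (n=2).
- Negative terms (odd n): -1/(1+11), -1/(3+11), ... increasing -> min = -1/12 (n=1).
- So sup = 1/13 (attained at n=2); inf = -1/12 (attained at n=1).
Conclusion: sup(S) = 1/13, attained in S.

1/13


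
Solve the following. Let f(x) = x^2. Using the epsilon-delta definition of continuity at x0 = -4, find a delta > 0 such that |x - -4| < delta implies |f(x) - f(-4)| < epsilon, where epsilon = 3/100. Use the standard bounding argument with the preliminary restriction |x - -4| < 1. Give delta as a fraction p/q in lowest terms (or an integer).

Factor: |x^2 - (-4)^2| = |x - -4| * |x + -4|.
Impose |x - -4| < 1 first. Then |x + -4| = |(x - -4) + 2*(-4)| <= |x - -4| + 2*|-4| < 1 + 8 = 9.
So |x^2 - (-4)^2| < delta * 9.
We need delta * 9 <= 3/100, i.e. delta <= 3/100/9 = 1/300.
Since 1/300 < 1, this is tighter than 1; take delta = 1/300.
So delta = 1/300 works.

1/300


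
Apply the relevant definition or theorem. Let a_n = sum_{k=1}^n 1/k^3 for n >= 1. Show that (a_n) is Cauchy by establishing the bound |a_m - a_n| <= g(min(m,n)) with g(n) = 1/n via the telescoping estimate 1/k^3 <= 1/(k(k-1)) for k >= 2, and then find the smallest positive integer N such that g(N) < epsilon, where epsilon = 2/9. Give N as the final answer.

For m > n >= 1: |a_m - a_n| = sum_{k=n+1}^m 1/k^3.
Use 1/k^3 <= 1/(k(k-1)) = 1/(k-1) - 1/k for k >= 2 (which holds since k^3 >= k^2 >= k(k-1) for k >= 2):
sum_{k=n+1}^m 1/k^3 <= sum_{k=n+1}^m (1/(k-1) - 1/k) = 1/n - 1/m <= 1/n.
By symmetry the same bound holds with n,m swapped, so |a_m - a_n| <= 1/min(m,n) = g(min(m,n)). Since g(n) -> 0, (a_n) is Cauchy.
Now solve g(N) < 2/9: 1/N < 2/9 <=> N > 1/(2/9) = 9/2.
The smallest integer strictly greater than 9/2 is N = 5.
Check: g(5) = 1/5 < 2/9; g(4) = 1/4 >= 2/9. So N = 5.

5


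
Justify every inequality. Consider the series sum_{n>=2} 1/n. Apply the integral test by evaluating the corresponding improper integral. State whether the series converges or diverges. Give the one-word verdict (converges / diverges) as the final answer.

Let f(x) = 1/x. Then f is positive, continuous, and decreasing on [2, infinity), so the integral test applies.
Compute the improper integral int_{2}^infinity f(x) dx:
  antiderivative F(x) = log(x).
  As x -> infinity, log(x) -> infinity.
  So int = infinity - log(2) = infinity. By the integral test, the series diverges.

diverges


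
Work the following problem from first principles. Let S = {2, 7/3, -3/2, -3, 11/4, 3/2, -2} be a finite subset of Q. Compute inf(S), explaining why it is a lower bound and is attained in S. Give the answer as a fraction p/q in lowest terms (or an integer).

S is finite, so inf(S) = min(S).
Sorted increasing:
-3, -2, -3/2, 3/2, 2, 7/3, 11/4
The extremum is -3.
For every x in S, x >= -3. And -3 is in S, so it is attained.
Therefore inf(S) = -3.

-3


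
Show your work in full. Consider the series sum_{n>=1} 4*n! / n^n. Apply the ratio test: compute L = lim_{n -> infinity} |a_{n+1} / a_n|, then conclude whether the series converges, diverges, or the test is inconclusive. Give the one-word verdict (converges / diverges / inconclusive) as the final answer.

Let a_n denote the general term. Form the ratio a_{n+1}/a_n and simplify:
a_{n+1}/a_n = (n/(n + 1))^n
Take the limit as n -> infinity: L = exp(-1).
Since L = exp(-1) < 1, the ratio test implies the series converges.

converges


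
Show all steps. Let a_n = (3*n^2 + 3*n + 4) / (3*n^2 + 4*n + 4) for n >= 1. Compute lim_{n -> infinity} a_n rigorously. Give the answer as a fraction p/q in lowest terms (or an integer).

Divide numerator and denominator by n^2, the highest power:
numerator / n^2 = 3 + 3/n + 4/n^2
denominator / n^2 = 3 + 4/n + 4/n^2
As n -> infinity, all terms of the form c/n^k (k >= 1) tend to 0.
So numerator / n^2 -> 3 and denominator / n^2 -> 3.
Therefore lim a_n = 1.

1


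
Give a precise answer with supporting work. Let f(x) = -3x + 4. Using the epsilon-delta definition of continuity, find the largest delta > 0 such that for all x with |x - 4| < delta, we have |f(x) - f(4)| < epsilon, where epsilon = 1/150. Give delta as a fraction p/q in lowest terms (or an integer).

We compute f(4) = -3*(4) + 4 = -8.
|f(x) - f(4)| = |-3x + 4 - (-8)| = |-3(x - 4)| = 3|x - 4|.
We need 3|x - 4| < 1/150, i.e. |x - 4| < 1/150 / 3 = 1/450.
So any delta <= 1/450 works. Conversely, if delta > 1/450, then x = 4 + 1/450 satisfies |x - 4| = 1/450 < delta but |f(x) - f(4)| = 3 * 1/450 = 1/150, which is not < 1/150; so no larger delta works.
Hence the largest such delta is 1/450.

1/450


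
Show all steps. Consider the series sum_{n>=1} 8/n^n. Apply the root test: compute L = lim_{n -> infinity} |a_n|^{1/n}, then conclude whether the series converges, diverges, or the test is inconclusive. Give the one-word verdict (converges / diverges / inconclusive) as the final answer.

Let a_n denote the general term. Form |a_n|^(1/n) and simplify:
|a_n|^(1/n) = 2^(3/n)/n
Take the limit as n -> infinity: L = 0.
Since L = 0 < 1, the root test implies convergence.

converges


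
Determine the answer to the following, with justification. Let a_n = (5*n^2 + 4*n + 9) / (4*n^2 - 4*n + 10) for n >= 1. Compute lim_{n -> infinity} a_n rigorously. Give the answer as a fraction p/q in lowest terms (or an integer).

Divide numerator and denominator by n^2, the highest power:
numerator / n^2 = 5 + 4/n + 9/n^2
denominator / n^2 = 4 - 4/n + 10/n^2
As n -> infinity, all terms of the form c/n^k (k >= 1) tend to 0.
So numerator / n^2 -> 5 and denominator / n^2 -> 4.
Therefore lim a_n = 5/4.

5/4


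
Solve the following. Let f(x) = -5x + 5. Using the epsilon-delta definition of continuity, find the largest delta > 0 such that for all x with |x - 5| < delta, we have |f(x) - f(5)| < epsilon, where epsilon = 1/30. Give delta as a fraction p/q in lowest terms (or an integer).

We compute f(5) = -5*(5) + 5 = -20.
|f(x) - f(5)| = |-5x + 5 - (-20)| = |-5(x - 5)| = 5|x - 5|.
We need 5|x - 5| < 1/30, i.e. |x - 5| < 1/30 / 5 = 1/150.
So any delta <= 1/150 works. Conversely, if delta > 1/150, then x = 5 + 1/150 satisfies |x - 5| = 1/150 < delta but |f(x) - f(5)| = 5 * 1/150 = 1/30, which is not < 1/30; so no larger delta works.
Hence the largest such delta is 1/150.

1/150


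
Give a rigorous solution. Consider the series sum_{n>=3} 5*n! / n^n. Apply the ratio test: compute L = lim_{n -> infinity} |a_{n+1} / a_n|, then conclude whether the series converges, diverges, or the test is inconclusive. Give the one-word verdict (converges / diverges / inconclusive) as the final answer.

Let a_n denote the general term. Form the ratio a_{n+1}/a_n and simplify:
a_{n+1}/a_n = (n/(n + 1))^n
Take the limit as n -> infinity: L = exp(-1).
Since L = exp(-1) < 1, the ratio test implies the series converges.

converges


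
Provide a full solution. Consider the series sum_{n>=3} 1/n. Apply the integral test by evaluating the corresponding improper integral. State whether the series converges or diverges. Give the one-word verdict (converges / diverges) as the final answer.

Let f(x) = 1/x. Then f is positive, continuous, and decreasing on [3, infinity), so the integral test applies.
Compute the improper integral int_{3}^infinity f(x) dx:
  antiderivative F(x) = log(x).
  As x -> infinity, log(x) -> infinity.
  So int = infinity - log(3) = infinity. By the integral test, the series diverges.

diverges


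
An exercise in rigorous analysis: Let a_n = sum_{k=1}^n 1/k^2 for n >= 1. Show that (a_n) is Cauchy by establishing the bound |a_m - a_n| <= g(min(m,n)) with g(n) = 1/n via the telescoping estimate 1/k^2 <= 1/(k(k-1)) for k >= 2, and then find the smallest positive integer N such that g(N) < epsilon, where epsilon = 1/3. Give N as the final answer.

For m > n >= 1: |a_m - a_n| = sum_{k=n+1}^m 1/k^2.
Use 1/k^2 <= 1/(k(k-1)) = 1/(k-1) - 1/k for k >= 2:
sum_{k=n+1}^m 1/k^2 <= sum_{k=n+1}^m (1/(k-1) - 1/k) = 1/n - 1/m <= 1/n.
By symmetry the same bound holds with n,m swapped, so |a_m - a_n| <= 1/min(m,n) = g(min(m,n)). Since g(n) -> 0, (a_n) is Cauchy.
Now solve g(N) < 1/3: 1/N < 1/3 <=> N > 1/(1/3) = 3.
The smallest integer strictly greater than 3 is N = 4.
Check: g(4) = 1/4 < 1/3; g(3) = 1/3 >= 1/3. So N = 4.

4


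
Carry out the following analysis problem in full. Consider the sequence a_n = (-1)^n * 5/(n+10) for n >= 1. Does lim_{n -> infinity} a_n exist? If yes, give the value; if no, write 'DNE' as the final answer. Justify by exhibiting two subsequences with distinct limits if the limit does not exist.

Examine the behaviour of a_n along subsequences.
Even-n subsequence a_{2k} = 5/(2k+10) -> 0. Odd-n subsequence a_{2k+1} = -5/(2k+11) -> 0. Both tend to 0, which suggests the limit is 0; verify directly.
|a_n - 0| = 5/(n+10) < 5/n for every n >= 1.
Given epsilon > 0, choose a positive integer N > 5/epsilon. Then for all n >= N, |a_n| < 5/n <= 5/N < epsilon.
So by the definition of the limit, lim a_n exists and equals 0.

0


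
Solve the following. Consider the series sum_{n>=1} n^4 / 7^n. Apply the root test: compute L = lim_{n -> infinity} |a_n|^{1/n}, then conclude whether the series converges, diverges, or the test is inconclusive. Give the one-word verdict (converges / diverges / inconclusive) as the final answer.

Let a_n denote the general term. Form |a_n|^(1/n) and simplify:
|a_n|^(1/n) = n^(4/n)/7
Take the limit as n -> infinity: L = 1/7.
Since L = 1/7 < 1, the root test implies convergence.

converges


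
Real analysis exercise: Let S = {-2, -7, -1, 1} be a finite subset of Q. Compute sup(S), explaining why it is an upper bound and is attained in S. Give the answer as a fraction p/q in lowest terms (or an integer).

S is finite, so sup(S) = max(S).
Sorted decreasing:
1, -1, -2, -7
The extremum is 1.
For every x in S, x <= 1. And 1 is in S, so it is attained.
Therefore sup(S) = 1.

1


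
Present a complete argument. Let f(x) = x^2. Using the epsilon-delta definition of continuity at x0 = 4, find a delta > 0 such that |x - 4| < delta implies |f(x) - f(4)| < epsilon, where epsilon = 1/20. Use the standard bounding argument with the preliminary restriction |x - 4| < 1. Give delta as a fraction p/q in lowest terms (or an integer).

Factor: |x^2 - (4)^2| = |x - 4| * |x + 4|.
Impose |x - 4| < 1 first. Then |x + 4| = |(x - 4) + 2*(4)| <= |x - 4| + 2*|4| < 1 + 8 = 9.
So |x^2 - (4)^2| < delta * 9.
We need delta * 9 <= 1/20, i.e. delta <= 1/20/9 = 1/180.
Since 1/180 < 1, this is tighter than 1; take delta = 1/180.
So delta = 1/180 works.

1/180


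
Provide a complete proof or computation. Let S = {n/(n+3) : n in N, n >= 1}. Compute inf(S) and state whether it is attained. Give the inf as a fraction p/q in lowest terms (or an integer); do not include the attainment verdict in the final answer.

Analysis:
- Values: 1/4, 2/5, 1/2, 4/7, ... strictly increasing.
- Minimum is 1/4 (n=1); inf = 1/4 (attained).
- n/(n+3) = 1 - 3/(n+3) -> 1 from below as n -> infinity, and never equals 1.
- So sup = 1 (not attained).
Conclusion: inf(S) = 1/4, attained in S.

1/4


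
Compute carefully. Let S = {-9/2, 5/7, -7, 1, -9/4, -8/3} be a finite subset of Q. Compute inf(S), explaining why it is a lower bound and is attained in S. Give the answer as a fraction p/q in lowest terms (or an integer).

S is finite, so inf(S) = min(S).
Sorted increasing:
-7, -9/2, -8/3, -9/4, 5/7, 1
The extremum is -7.
For every x in S, x >= -7. And -7 is in S, so it is attained.
Therefore inf(S) = -7.

-7


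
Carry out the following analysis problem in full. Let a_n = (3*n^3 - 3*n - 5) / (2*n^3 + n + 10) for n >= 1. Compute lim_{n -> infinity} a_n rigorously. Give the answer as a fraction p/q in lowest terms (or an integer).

Divide numerator and denominator by n^3, the highest power:
numerator / n^3 = 3 - 3/n^2 - 5/n^3
denominator / n^3 = 2 + n^(-2) + 10/n^3
As n -> infinity, all terms of the form c/n^k (k >= 1) tend to 0.
So numerator / n^3 -> 3 and denominator / n^3 -> 2.
Therefore lim a_n = 3/2.

3/2


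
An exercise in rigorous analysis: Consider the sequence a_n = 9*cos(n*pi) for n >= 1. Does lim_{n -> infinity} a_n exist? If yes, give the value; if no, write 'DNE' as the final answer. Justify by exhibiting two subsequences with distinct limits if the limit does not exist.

Examine the behaviour of a_n along subsequences.
cos(n*pi) = (-1)^n, so a_n = 9*(-1)^n. a_{2k} = 9 -> 9. a_{2k+1} = -9 -> -9.
Since these two subsequential limits are 9 and -9, distinct, the full sequence cannot converge (a convergent sequence has all subsequences tending to the same limit). So lim a_n does not exist.

DNE


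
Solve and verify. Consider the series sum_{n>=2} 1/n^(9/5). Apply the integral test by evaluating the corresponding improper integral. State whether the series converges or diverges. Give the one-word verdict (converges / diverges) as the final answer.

Let f(x) = x^(-9/5). Then f is positive, continuous, and decreasing on [2, infinity), so the integral test applies.
Compute the improper integral int_{2}^infinity f(x) dx:
  antiderivative F(x) = -5/(4*x^(4/5)).
  As x -> infinity, F(x) -> 0 (since p = 9/5 > 1).
  So int = F(infinity) - F(2) = 0 - (-5*2^(1/5)/8) = 5*2^(1/5)/8.
  Finite, so by the integral test, the series converges.

converges


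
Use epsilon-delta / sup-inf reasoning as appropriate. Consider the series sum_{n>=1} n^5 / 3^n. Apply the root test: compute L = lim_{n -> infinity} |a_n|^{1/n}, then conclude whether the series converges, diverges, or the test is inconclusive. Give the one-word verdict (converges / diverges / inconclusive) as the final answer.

Let a_n denote the general term. Form |a_n|^(1/n) and simplify:
|a_n|^(1/n) = n^(5/n)/3
Take the limit as n -> infinity: L = 1/3.
Since L = 1/3 < 1, the root test implies convergence.

converges


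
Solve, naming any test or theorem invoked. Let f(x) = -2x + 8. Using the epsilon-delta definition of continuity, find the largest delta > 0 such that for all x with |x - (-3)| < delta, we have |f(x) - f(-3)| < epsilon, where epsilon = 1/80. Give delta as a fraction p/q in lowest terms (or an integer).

We compute f(-3) = -2*(-3) + 8 = 14.
|f(x) - f(-3)| = |-2x + 8 - (14)| = |-2(x - (-3))| = 2|x - (-3)|.
We need 2|x - (-3)| < 1/80, i.e. |x - (-3)| < 1/80 / 2 = 1/160.
So any delta <= 1/160 works. Conversely, if delta > 1/160, then x = -3 + 1/160 satisfies |x - (-3)| = 1/160 < delta but |f(x) - f(-3)| = 2 * 1/160 = 1/80, which is not < 1/80; so no larger delta works.
Hence the largest such delta is 1/160.

1/160


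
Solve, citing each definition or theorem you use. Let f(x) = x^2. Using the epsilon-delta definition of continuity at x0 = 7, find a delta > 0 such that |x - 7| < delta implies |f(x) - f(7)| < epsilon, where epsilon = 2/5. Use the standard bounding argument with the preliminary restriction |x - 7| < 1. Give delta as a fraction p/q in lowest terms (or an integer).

Factor: |x^2 - (7)^2| = |x - 7| * |x + 7|.
Impose |x - 7| < 1 first. Then |x + 7| = |(x - 7) + 2*(7)| <= |x - 7| + 2*|7| < 1 + 14 = 15.
So |x^2 - (7)^2| < delta * 15.
We need delta * 15 <= 2/5, i.e. delta <= 2/5/15 = 2/75.
Since 2/75 < 1, this is tighter than 1; take delta = 2/75.
So delta = 2/75 works.

2/75


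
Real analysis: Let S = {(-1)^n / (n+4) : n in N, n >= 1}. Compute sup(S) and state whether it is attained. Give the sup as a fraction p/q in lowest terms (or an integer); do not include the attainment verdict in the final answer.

Analysis:
- Values: -1/5, 1/6, -1/7, 1/8, -1/9, ...
- Positive terms (even n): 1/(2+4), 1/(4+4), ... decreasing -> max = 1/6 (n=2).
- Negative terms (odd n): -1/(1+4), -1/(3+4), ... increasing -> min = -1/5 (n=1).
- So sup = 1/6 (attained at n=2); inf = -1/5 (attained at n=1).
Conclusion: sup(S) = 1/6, attained in S.

1/6


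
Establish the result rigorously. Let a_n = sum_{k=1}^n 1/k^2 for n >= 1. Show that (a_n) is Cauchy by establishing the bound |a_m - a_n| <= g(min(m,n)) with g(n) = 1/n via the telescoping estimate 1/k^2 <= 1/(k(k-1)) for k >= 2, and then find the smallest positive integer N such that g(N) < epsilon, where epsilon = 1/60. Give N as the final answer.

For m > n >= 1: |a_m - a_n| = sum_{k=n+1}^m 1/k^2.
Use 1/k^2 <= 1/(k(k-1)) = 1/(k-1) - 1/k for k >= 2:
sum_{k=n+1}^m 1/k^2 <= sum_{k=n+1}^m (1/(k-1) - 1/k) = 1/n - 1/m <= 1/n.
By symmetry the same bound holds with n,m swapped, so |a_m - a_n| <= 1/min(m,n) = g(min(m,n)). Since g(n) -> 0, (a_n) is Cauchy.
Now solve g(N) < 1/60: 1/N < 1/60 <=> N > 1/(1/60) = 60.
The smallest integer strictly greater than 60 is N = 61.
Check: g(61) = 1/61 < 1/60; g(60) = 1/60 >= 1/60. So N = 61.

61


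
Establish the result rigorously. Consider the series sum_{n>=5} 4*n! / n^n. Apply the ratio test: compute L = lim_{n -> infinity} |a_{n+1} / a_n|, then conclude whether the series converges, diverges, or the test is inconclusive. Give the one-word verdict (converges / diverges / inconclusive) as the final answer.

Let a_n denote the general term. Form the ratio a_{n+1}/a_n and simplify:
a_{n+1}/a_n = (n/(n + 1))^n
Take the limit as n -> infinity: L = exp(-1).
Since L = exp(-1) < 1, the ratio test implies the series converges.

converges


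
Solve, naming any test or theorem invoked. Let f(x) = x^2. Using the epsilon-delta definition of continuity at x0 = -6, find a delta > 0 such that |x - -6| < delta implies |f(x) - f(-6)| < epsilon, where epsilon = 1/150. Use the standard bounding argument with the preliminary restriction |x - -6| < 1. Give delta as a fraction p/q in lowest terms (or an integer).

Factor: |x^2 - (-6)^2| = |x - -6| * |x + -6|.
Impose |x - -6| < 1 first. Then |x + -6| = |(x - -6) + 2*(-6)| <= |x - -6| + 2*|-6| < 1 + 12 = 13.
So |x^2 - (-6)^2| < delta * 13.
We need delta * 13 <= 1/150, i.e. delta <= 1/150/13 = 1/1950.
Since 1/1950 < 1, this is tighter than 1; take delta = 1/1950.
So delta = 1/1950 works.

1/1950


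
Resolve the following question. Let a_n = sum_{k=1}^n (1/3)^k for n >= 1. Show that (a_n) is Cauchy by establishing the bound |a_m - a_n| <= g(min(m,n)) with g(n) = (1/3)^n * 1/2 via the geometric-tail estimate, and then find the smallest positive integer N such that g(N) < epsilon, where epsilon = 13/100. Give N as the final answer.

For m > n >= 1: |a_m - a_n| = sum_{k=n+1}^m (1/3)^k < sum_{k=n+1}^infinity (1/3)^k = (1/3)^(n+1) / (1 - 1/3) = (1/3)^n * (1/3) * (3/2) = (1/3)^n * 1/2.
So g(n) = (1/3)^n / 2. Since g(n) -> 0, (a_n) is Cauchy.
Now solve g(N) < 13/100: (1/3)^N / 2 < 13/100 <=> 3^N > 1 / (2 * 13/100) = 50/13.
Check powers of 3: 3^1 = 3 <= 50/13, 3^2 = 9 > 50/13.
So the smallest such N is 2. Check: g(2) = 1/(2 * 9) = 1/18 < 13/100.

2


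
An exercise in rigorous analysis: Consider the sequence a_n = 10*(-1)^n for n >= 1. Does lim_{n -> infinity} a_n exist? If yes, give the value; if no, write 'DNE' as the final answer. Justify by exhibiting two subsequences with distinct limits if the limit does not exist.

Examine the behaviour of a_n along subsequences.
Even-n subsequence a_{2k} = 10 -> 10. Odd-n subsequence a_{2k+1} = -10 -> -10.
Since these two subsequential limits are 10 and -10, distinct, the full sequence cannot converge (a convergent sequence has all subsequences tending to the same limit). So lim a_n does not exist.

DNE


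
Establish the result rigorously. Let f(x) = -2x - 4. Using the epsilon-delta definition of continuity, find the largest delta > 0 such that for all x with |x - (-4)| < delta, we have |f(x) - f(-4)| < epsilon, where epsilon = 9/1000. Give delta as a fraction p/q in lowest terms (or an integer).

We compute f(-4) = -2*(-4) - 4 = 4.
|f(x) - f(-4)| = |-2x - 4 - (4)| = |-2(x - (-4))| = 2|x - (-4)|.
We need 2|x - (-4)| < 9/1000, i.e. |x - (-4)| < 9/1000 / 2 = 9/2000.
So any delta <= 9/2000 works. Conversely, if delta > 9/2000, then x = -4 + 9/2000 satisfies |x - (-4)| = 9/2000 < delta but |f(x) - f(-4)| = 2 * 9/2000 = 9/1000, which is not < 9/1000; so no larger delta works.
Hence the largest such delta is 9/2000.

9/2000


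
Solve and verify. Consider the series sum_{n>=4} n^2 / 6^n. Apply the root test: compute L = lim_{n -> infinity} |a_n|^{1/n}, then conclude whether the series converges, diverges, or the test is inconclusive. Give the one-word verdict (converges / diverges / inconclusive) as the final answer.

Let a_n denote the general term. Form |a_n|^(1/n) and simplify:
|a_n|^(1/n) = n^(2/n)/6
Take the limit as n -> infinity: L = 1/6.
Since L = 1/6 < 1, the root test implies convergence.

converges


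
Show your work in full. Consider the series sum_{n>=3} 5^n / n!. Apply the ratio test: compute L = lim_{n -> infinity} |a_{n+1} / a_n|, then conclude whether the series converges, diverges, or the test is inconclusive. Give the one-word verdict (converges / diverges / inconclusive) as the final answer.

Let a_n denote the general term. Form the ratio a_{n+1}/a_n and simplify:
a_{n+1}/a_n = 5/(n + 1)
Take the limit as n -> infinity: L = 0.
Since L = 0 < 1, the ratio test implies the series converges.

converges


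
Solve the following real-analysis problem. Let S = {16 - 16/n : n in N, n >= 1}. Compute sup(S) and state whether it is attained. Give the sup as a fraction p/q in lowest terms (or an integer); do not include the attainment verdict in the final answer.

Analysis:
- Values: 0, 8, 32/3, 12, ... strictly increasing.
- Minimum is 0 (n=1); inf = 0 (attained).
- 16 - 16/n -> 16 from below; sup = 16, not attained.
Conclusion: sup(S) = 16, not attained in S.

16


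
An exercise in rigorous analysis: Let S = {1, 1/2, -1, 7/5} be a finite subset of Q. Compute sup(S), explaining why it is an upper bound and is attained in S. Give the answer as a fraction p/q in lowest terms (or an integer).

S is finite, so sup(S) = max(S).
Sorted decreasing:
7/5, 1, 1/2, -1
The extremum is 7/5.
For every x in S, x <= 7/5. And 7/5 is in S, so it is attained.
Therefore sup(S) = 7/5.

7/5


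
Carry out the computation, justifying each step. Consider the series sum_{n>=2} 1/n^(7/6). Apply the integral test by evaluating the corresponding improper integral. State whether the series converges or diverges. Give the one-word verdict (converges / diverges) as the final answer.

Let f(x) = x^(-7/6). Then f is positive, continuous, and decreasing on [2, infinity), so the integral test applies.
Compute the improper integral int_{2}^infinity f(x) dx:
  antiderivative F(x) = -6/x^(1/6).
  As x -> infinity, F(x) -> 0 (since p = 7/6 > 1).
  So int = F(infinity) - F(2) = 0 - (-3*2^(5/6)) = 3*2^(5/6).
  Finite, so by the integral test, the series converges.

converges


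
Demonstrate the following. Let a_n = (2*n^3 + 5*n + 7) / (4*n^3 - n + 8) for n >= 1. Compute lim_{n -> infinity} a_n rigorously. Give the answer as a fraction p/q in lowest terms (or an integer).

Divide numerator and denominator by n^3, the highest power:
numerator / n^3 = 2 + 5/n^2 + 7/n^3
denominator / n^3 = 4 - 1/n^2 + 8/n^3
As n -> infinity, all terms of the form c/n^k (k >= 1) tend to 0.
So numerator / n^3 -> 2 and denominator / n^3 -> 4.
Therefore lim a_n = 1/2.

1/2


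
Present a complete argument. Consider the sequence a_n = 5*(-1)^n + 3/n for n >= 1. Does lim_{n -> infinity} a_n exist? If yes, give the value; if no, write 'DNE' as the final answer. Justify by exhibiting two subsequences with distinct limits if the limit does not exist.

Examine the behaviour of a_n along subsequences.
a_{2k} = 5 + 3/(2k) -> 5. a_{2k+1} = -5 + 3/(2k+1) -> -5.
Since these two subsequential limits are 5 and -5, distinct, the full sequence cannot converge (a convergent sequence has all subsequences tending to the same limit). So lim a_n does not exist.

DNE


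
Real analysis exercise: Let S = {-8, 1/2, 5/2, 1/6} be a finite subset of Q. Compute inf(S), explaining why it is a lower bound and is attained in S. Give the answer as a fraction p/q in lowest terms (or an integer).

S is finite, so inf(S) = min(S).
Sorted increasing:
-8, 1/6, 1/2, 5/2
The extremum is -8.
For every x in S, x >= -8. And -8 is in S, so it is attained.
Therefore inf(S) = -8.

-8


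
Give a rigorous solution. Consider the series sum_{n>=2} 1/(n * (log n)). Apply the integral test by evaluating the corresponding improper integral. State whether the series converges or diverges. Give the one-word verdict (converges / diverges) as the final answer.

Let f(x) = 1/(x*log(x)). Then f is positive, continuous, and decreasing on [2, infinity), so the integral test applies.
Compute the improper integral int_{2}^infinity f(x) dx:
  antiderivative F(x) = log(log(x)).
  F(x) = log(log(x)) -> infinity as x -> infinity. The integral diverges, so by the integral test, the series diverges.

diverges


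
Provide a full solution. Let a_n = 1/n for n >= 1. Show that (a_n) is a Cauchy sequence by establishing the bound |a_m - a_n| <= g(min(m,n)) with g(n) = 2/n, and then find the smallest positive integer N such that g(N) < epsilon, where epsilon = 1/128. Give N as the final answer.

For any m, n >= 1, by the triangle inequality:
|a_m - a_n| = |1/m - 1/n| <= 1/m + 1/n <= 2/min(m,n).
So g(n) = 2/n bounds the Cauchy difference. Since g(n) -> 0, (a_n) is Cauchy.
Now solve g(N) < 1/128: 2/N < 1/128 <=> N > 2 / (1/128) = 256.
The smallest integer strictly greater than 256 is N = 257.
Check: g(257) = 2/257 = 2/257 < 1/128; g(256) = 1/128 >= 1/128. So N = 257.

257


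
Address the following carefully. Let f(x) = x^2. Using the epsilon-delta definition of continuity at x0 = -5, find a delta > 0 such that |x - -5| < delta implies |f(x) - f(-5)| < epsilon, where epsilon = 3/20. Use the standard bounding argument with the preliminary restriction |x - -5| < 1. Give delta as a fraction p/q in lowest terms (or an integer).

Factor: |x^2 - (-5)^2| = |x - -5| * |x + -5|.
Impose |x - -5| < 1 first. Then |x + -5| = |(x - -5) + 2*(-5)| <= |x - -5| + 2*|-5| < 1 + 10 = 11.
So |x^2 - (-5)^2| < delta * 11.
We need delta * 11 <= 3/20, i.e. delta <= 3/20/11 = 3/220.
Since 3/220 < 1, this is tighter than 1; take delta = 3/220.
So delta = 3/220 works.

3/220


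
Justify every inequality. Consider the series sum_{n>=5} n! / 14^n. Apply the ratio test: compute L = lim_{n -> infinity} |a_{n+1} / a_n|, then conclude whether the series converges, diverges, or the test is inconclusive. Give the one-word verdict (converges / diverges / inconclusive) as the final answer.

Let a_n denote the general term. Form the ratio a_{n+1}/a_n and simplify:
a_{n+1}/a_n = n/14 + 1/14
Take the limit as n -> infinity: L = infinity.
Since L = infinity > 1 (or L = infinity), the ratio test implies the series diverges.

diverges


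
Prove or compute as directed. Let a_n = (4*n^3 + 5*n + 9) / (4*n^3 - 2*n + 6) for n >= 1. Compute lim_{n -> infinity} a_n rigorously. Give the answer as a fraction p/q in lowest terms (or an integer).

Divide numerator and denominator by n^3, the highest power:
numerator / n^3 = 4 + 5/n^2 + 9/n^3
denominator / n^3 = 4 - 2/n^2 + 6/n^3
As n -> infinity, all terms of the form c/n^k (k >= 1) tend to 0.
So numerator / n^3 -> 4 and denominator / n^3 -> 4.
Therefore lim a_n = 1.

1
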